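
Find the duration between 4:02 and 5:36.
From 4:02 to 5:36:
(5 x 60 + 36) - (4 x 60 + 2) = 336 - 242 = 94 minutes
= 1 hour and 34 minutes

Final answer: 1 hour and 34 minutes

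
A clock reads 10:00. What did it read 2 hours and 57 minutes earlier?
Starting time: 10:00 = 600 total minutes past 12:00
Subtracting: 2 hours and 57 minutes = 177 minutes
600 - 177 = 423 minutes
= 7 hours and 3 minutes past 12:00 = 7:03

Final answer: 7:03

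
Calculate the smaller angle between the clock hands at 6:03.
Hour hand position: 6 x 30 + 3 x 0.5 = 181.5 degrees
Minute hand position: 3 x 6 = 18 degrees
Difference: |181.5 - 18| = 163.5 degrees
The angle between the hands is 163.5 degrees

Final answer: 163.5 degrees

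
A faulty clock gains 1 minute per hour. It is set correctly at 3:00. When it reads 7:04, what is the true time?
For every 60 true minutes, the faulty clock advances 61 minutes, so 1 faulty-clock minute corresponds to 60/61 true minutes.
From 3:00 to 7:04 on the faulty dial is 244 minutes.
True elapsed: 244 x 60/61 = 240 minutes = 4 hours.
True time: 3:00 + 4 hours = 7:00.

Final answer: 7:00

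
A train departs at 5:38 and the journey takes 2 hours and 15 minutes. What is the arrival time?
Starting time: 5:38
Adding 15 minutes to 38 minutes: 38 + 15 = 53 minutes
Adding 2 hours: 5 + 2 = 7
Final time: 7:53

Final answer: 7:53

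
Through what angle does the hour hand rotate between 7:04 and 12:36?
The hour hand moves 0.5 degrees per minute.
Time elapsed: 12:36 - 7:04 = 332 minutes
Angular displacement: 332 x 0.5 = 166 degrees

Final answer: 166 degrees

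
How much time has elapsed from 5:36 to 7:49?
From 5:36 to 7:49:
(7 x 60 + 49) - (5 x 60 + 36) = 469 - 336 = 133 minutes
= 2 hours and 13 minutes

Final answer: 2 hours and 13 minutes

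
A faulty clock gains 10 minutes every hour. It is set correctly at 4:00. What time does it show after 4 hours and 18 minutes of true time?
For every 60 true minutes, the faulty clock advances 60 + 10 = 70 minutes.
True elapsed: 4 hours and 18 minutes = 258 minutes.
Faulty clock advances: 258 x 70/60 = 301 minutes (drift: 43 minutes ahead).
Shown time: 4:00 + 301 minutes = 9:01.

Final answer: 9:01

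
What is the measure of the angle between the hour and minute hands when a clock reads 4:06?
Hour hand position: 4 x 30 + 6 x 0.5 = 123 degrees
Minute hand position: 6 x 6 = 36 degrees
Difference: |123 - 36| = 87 degrees
The angle between the hands is 87 degrees

Final answer: 87 degrees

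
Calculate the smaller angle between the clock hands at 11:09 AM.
Hour hand position: 11 x 30 + 9 x 0.5 = 334.5 degrees
Minute hand position: 9 x 6 = 54 degrees
Difference: |334.5 - 54| = 280.5 degrees
Since 280.5 > 180, the smaller angle is 360 - 280.5 = 79.5 degrees

Final answer: 79.5 degrees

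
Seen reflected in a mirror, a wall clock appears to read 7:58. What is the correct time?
Reflection across the vertical (12-6) axis maps a hand at angle A degrees to (360 - A) degrees, which sends a reading of T minutes past 12:00 to (720 - T) minutes past 12:00.
Mirror reads 7:58 = 478 minutes past 12:00.
Actual time: (720 - 478) mod 720 = 242 minutes = 4:02.

Final answer: 4:02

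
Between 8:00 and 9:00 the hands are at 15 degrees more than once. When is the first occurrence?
At t minutes past 8:00, the hour hand is at 30 x 8 + 0.5t degrees and the minute hand is at 6t degrees.
The smaller angle between them is 15 degrees when |30H - 5.5t| = 15 or |30H - 5.5t| = 345.
With H = 8, solve 30 x 8 - 5.5t = +/- target for each target:
  t = (30 x 8 - 15) / 5.5 = 40.91
  t = (30 x 8 + 15) / 5.5 = 46.36
  t = (30 x 8 - 345) / 5.5 = -19.09 (outside (0, 60))
  t = (30 x 8 + 345) / 5.5 = 106.36 (outside (0, 60))
Valid solutions in (0, 60): {40.91, 46.36} minutes.
The first occurrence is t = 40.91 minutes.
The hands form a 15-degree angle at 40.91 minutes past 8:00.

Final answer: 40.91 minutes past 8:00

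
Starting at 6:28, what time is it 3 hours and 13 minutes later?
Starting time: 6:28
Adding 13 minutes to 28 minutes: 28 + 13 = 41 minutes
Adding 3 hours: 6 + 3 = 9
Final time: 9:41

Final answer: 9:41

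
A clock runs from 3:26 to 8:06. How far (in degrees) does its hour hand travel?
The hour hand moves 0.5 degrees per minute.
Time elapsed: 8:06 - 3:26 = 280 minutes
Angular displacement: 280 x 0.5 = 140 degrees

Final answer: 140 degrees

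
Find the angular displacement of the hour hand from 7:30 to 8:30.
The hour hand moves 0.5 degrees per minute.
Time elapsed: 8:30 - 7:30 = 60 minutes
Angular displacement: 60 x 0.5 = 30 degrees

Final answer: 30 degrees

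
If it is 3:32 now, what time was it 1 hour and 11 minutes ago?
Starting time: 3:32 = 212 total minutes past 12:00
Subtracting: 1 hour and 11 minutes = 71 minutes
212 - 71 = 141 minutes
= 2 hours and 21 minutes past 12:00 = 2:21

Final answer: 2:21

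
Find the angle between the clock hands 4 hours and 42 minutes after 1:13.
First find the time 4 hours and 42 minutes after 1:13.
Total minutes: 1 x 60 + 13 + 4 x 60 + 42 = 355.
355 mod 720 = 355 minutes = 5:55.
Now compute the angle at 5:55:
Hour hand: 5 x 30 + 55 x 0.5 = 177.5 degrees
Minute hand: 55 x 6 = 330 degrees
Difference: |177.5 - 330| = 152.5 degrees
The angle is 152.5 degrees

Final answer: 152.5 degrees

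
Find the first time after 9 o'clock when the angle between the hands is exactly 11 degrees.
At t minutes past 9:00, the hour hand is at 30 x 9 + 0.5t degrees and the minute hand is at 6t degrees.
The smaller angle between them is 11 degrees when |30H - 5.5t| = 11 or |30H - 5.5t| = 349.
With H = 9, solve 30 x 9 - 5.5t = +/- target for each target:
  t = (30 x 9 - 11) / 5.5 = 47.09
  t = (30 x 9 + 11) / 5.5 = 51.09
  t = (30 x 9 - 349) / 5.5 = -14.36 (outside (0, 60))
  t = (30 x 9 + 349) / 5.5 = 112.55 (outside (0, 60))
Valid solutions in (0, 60): {47.09, 51.09} minutes.
The first occurrence is t = 47.09 minutes.
The hands form a 11-degree angle at 47.09 minutes past 9:00.

Final answer: 47.09 minutes past 9:00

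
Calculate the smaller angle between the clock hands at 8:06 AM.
Hour hand position: 8 x 30 + 6 x 0.5 = 243 degrees
Minute hand position: 6 x 6 = 36 degrees
Difference: |243 - 36| = 207 degrees
Since 207 > 180, the smaller angle is 360 - 207 = 153 degrees

Final answer: 153 degrees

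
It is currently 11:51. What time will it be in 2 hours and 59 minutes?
Starting time: 11:51
Adding 59 minutes to 51 minutes: 51 + 59 = 110 minutes = 1 hour and 50 minutes
Adding 2 hours: 11 + 2 + 1 (carry) = 14 - 12 = 2
Final time: 2:50

Final answer: 2:50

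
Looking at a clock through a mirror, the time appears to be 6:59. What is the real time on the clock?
Reflection across the vertical (12-6) axis maps a hand at angle A degrees to (360 - A) degrees, which sends a reading of T minutes past 12:00 to (720 - T) minutes past 12:00.
Mirror reads 6:59 = 419 minutes past 12:00.
Actual time: (720 - 419) mod 720 = 301 minutes = 5:01.

Final answer: 5:01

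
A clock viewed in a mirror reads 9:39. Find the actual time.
Reflection across the vertical (12-6) axis maps a hand at angle A degrees to (360 - A) degrees, which sends a reading of T minutes past 12:00 to (720 - T) minutes past 12:00.
Mirror reads 9:39 = 579 minutes past 12:00.
Actual time: (720 - 579) mod 720 = 141 minutes = 2:21.

Final answer: 2:21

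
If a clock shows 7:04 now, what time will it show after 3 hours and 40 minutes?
Starting time: 7:04
Adding 40 minutes to 4 minutes: 4 + 40 = 44 minutes
Adding 3 hours: 7 + 3 = 10
Final time: 10:44

Final answer: 10:44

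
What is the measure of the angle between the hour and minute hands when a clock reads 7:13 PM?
Hour hand position: 7 x 30 + 13 x 0.5 = 216.5 degrees
Minute hand position: 13 x 6 = 78 degrees
Difference: |216.5 - 78| = 138.5 degrees
The angle between the hands is 138.5 degrees

Final answer: 138.5 degrees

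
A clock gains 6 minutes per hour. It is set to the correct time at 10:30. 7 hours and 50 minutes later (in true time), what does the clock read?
For every 60 true minutes, the faulty clock advances 60 + 6 = 66 minutes.
True elapsed: 7 hours and 50 minutes = 470 minutes.
Faulty clock advances: 470 x 66/60 = 517 minutes (drift: 47 minutes ahead).
Shown time: 10:30 + 517 minutes = 7:07.

Final answer: 7:07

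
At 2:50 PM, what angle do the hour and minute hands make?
Hour hand position: 2 x 30 + 50 x 0.5 = 85 degrees
Minute hand position: 50 x 6 = 300 degrees
Difference: |85 - 300| = 215 degrees
Since 215 > 180, the smaller angle is 360 - 215 = 145 degrees

Final answer: 145 degrees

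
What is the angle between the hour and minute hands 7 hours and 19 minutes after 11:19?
First find the time 7 hours and 19 minutes after 11:19.
Total minutes: 11 x 60 + 19 + 7 x 60 + 19 = 1118.
1118 mod 720 = 398 minutes = 6:38.
Now compute the angle at 6:38:
Hour hand: 6 x 30 + 38 x 0.5 = 199 degrees
Minute hand: 38 x 6 = 228 degrees
Difference: |199 - 228| = 29 degrees
The angle is 29 degrees

Final answer: 29 degrees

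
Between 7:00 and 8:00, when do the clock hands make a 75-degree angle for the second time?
At t minutes past 7:00, the hour hand is at 30 x 7 + 0.5t degrees and the minute hand is at 6t degrees.
The smaller angle between them is 75 degrees when |30H - 5.5t| = 75 or |30H - 5.5t| = 285.
With H = 7, solve 30 x 7 - 5.5t = +/- target for each target:
  t = (30 x 7 - 75) / 5.5 = 24.55
  t = (30 x 7 + 75) / 5.5 = 51.82
  t = (30 x 7 - 285) / 5.5 = -13.64 (outside (0, 60))
  t = (30 x 7 + 285) / 5.5 = 90 (outside (0, 60))
Valid solutions in (0, 60): {24.55, 51.82} minutes.
The second occurrence is t = 51.82 minutes.
The hands form a 75-degree angle at 51.82 minutes past 7:00.

Final answer: 51.82 minutes past 7:00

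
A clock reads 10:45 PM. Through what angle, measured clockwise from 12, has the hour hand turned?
The hour hand moves 30 degrees per hour and 0.5 degrees per minute.
At 10:45: (10) x 30 + 45 x 0.5 = 300 + 22.5 = 322.5 degrees

Final answer: 322.5 degrees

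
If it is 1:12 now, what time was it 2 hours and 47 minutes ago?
Starting time: 1:12 = 72 total minutes past 12:00
Subtracting: 2 hours and 47 minutes = 167 minutes
72 - 167 = -95 (negative, add 12 hours = 720) = 625 minutes
= 10 hours and 25 minutes past 12:00 = 10:25

Final answer: 10:25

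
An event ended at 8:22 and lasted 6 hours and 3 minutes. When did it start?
Starting time: 8:22 = 502 total minutes past 12:00
Subtracting: 6 hours and 3 minutes = 363 minutes
502 - 363 = 139 minutes
= 2 hours and 19 minutes past 12:00 = 2:19

Final answer: 2:19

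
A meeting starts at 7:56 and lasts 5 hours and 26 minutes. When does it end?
Starting time: 7:56
Adding 26 minutes to 56 minutes: 56 + 26 = 82 minutes = 1 hour and 22 minutes
Adding 5 hours: 7 + 5 + 1 (carry) = 13 - 12 = 1
Final time: 1:22

Final answer: 1:22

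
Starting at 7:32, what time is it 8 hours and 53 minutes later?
Starting time: 7:32
Adding 53 minutes to 32 minutes: 32 + 53 = 85 minutes = 1 hour and 25 minutes
Adding 8 hours: 7 + 8 + 1 (carry) = 16 - 12 = 4
Final time: 4:25

Final answer: 4:25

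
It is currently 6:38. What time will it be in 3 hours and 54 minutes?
Starting time: 6:38
Adding 54 minutes to 38 minutes: 38 + 54 = 92 minutes = 1 hour and 32 minutes
Adding 3 hours: 6 + 3 + 1 (carry) = 10
Final time: 10:32

Final answer: 10:32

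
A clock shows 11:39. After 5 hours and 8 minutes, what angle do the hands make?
First find the time 5 hours and 8 minutes after 11:39.
Total minutes: 11 x 60 + 39 + 5 x 60 + 8 = 1007.
1007 mod 720 = 287 minutes = 4:47.
Now compute the angle at 4:47:
Hour hand: 4 x 30 + 47 x 0.5 = 143.5 degrees
Minute hand: 47 x 6 = 282 degrees
Difference: |143.5 - 282| = 138.5 degrees
The angle is 138.5 degrees

Final answer: 138.5 degrees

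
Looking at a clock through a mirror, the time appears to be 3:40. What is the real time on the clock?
Reflection across the vertical (12-6) axis maps a hand at angle A degrees to (360 - A) degrees, which sends a reading of T minutes past 12:00 to (720 - T) minutes past 12:00.
Mirror reads 3:40 = 220 minutes past 12:00.
Actual time: (720 - 220) mod 720 = 500 minutes = 8:20.

Final answer: 8:20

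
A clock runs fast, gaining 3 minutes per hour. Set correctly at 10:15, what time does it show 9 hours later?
For every 60 true minutes, the faulty clock advances 60 + 3 = 63 minutes.
True elapsed: 9 hours = 540 minutes.
Faulty clock advances: 540 x 63/60 = 567 minutes (drift: 27 minutes ahead).
Shown time: 10:15 + 567 minutes = 7:42.

Final answer: 7:42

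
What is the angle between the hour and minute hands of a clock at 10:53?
Hour hand position: 10 x 30 + 53 x 0.5 = 326.5 degrees
Minute hand position: 53 x 6 = 318 degrees
Difference: |326.5 - 318| = 8.5 degrees
The angle between the hands is 8.5 degrees

Final answer: 8.5 degrees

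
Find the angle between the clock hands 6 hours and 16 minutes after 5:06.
First find the time 6 hours and 16 minutes after 5:06.
Total minutes: 5 x 60 + 6 + 6 x 60 + 16 = 682.
682 mod 720 = 682 minutes = 11:22.
Now compute the angle at 11:22:
Hour hand: 11 x 30 + 22 x 0.5 = 341 degrees
Minute hand: 22 x 6 = 132 degrees
Difference: |341 - 132| = 209 degrees
Smaller angle: 360 - 209 = 151 degrees

Final answer: 151 degrees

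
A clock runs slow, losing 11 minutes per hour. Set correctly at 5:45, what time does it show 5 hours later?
For every 60 true minutes, the faulty clock advances 60 - 11 = 49 minutes.
True elapsed: 5 hours = 300 minutes.
Faulty clock advances: 300 x 49/60 = 245 minutes (drift: 55 minutes behind).
Shown time: 5:45 + 245 minutes = 9:50.

Final answer: 9:50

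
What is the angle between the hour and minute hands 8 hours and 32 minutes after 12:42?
First find the time 8 hours and 32 minutes after 12:42.
Total minutes: 12 x 60 + 42 + 8 x 60 + 32 = 1274.
1274 mod 720 = 554 minutes = 9:14.
Now compute the angle at 9:14:
Hour hand: 9 x 30 + 14 x 0.5 = 277 degrees
Minute hand: 14 x 6 = 84 degrees
Difference: |277 - 84| = 193 degrees
Smaller angle: 360 - 193 = 167 degrees

Final answer: 167 degrees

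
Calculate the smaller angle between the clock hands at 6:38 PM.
Hour hand position: 6 x 30 + 38 x 0.5 = 199 degrees
Minute hand position: 38 x 6 = 228 degrees
Difference: |199 - 228| = 29 degrees
The angle between the hands is 29 degrees

Final answer: 29 degrees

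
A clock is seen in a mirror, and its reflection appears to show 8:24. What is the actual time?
Reflection across the vertical (12-6) axis maps a hand at angle A degrees to (360 - A) degrees, which sends a reading of T minutes past 12:00 to (720 - T) minutes past 12:00.
Mirror reads 8:24 = 504 minutes past 12:00.
Actual time: (720 - 504) mod 720 = 216 minutes = 3:36.

Final answer: 3:36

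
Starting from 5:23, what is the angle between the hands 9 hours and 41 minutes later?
First find the time 9 hours and 41 minutes after 5:23.
Total minutes: 5 x 60 + 23 + 9 x 60 + 41 = 904.
904 mod 720 = 184 minutes = 3:04.
Now compute the angle at 3:04:
Hour hand: 3 x 30 + 4 x 0.5 = 92 degrees
Minute hand: 4 x 6 = 24 degrees
Difference: |92 - 24| = 68 degrees
The angle is 68 degrees

Final answer: 68 degrees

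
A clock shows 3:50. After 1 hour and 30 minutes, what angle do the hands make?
First find the time 1 hour and 30 minutes after 3:50.
Total minutes: 3 x 60 + 50 + 1 x 60 + 30 = 320.
320 mod 720 = 320 minutes = 5:20.
Now compute the angle at 5:20:
Hour hand: 5 x 30 + 20 x 0.5 = 160 degrees
Minute hand: 20 x 6 = 120 degrees
Difference: |160 - 120| = 40 degrees
The angle is 40 degrees

Final answer: 40 degrees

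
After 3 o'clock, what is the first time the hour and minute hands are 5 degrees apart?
At t minutes past 3:00, the hour hand is at 30 x 3 + 0.5t degrees and the minute hand is at 6t degrees.
The smaller angle between them is 5 degrees when |30H - 5.5t| = 5 or |30H - 5.5t| = 355.
With H = 3, solve 30 x 3 - 5.5t = +/- target for each target:
  t = (30 x 3 - 5) / 5.5 = 15.45
  t = (30 x 3 + 5) / 5.5 = 17.27
  t = (30 x 3 - 355) / 5.5 = -48.18 (outside (0, 60))
  t = (30 x 3 + 355) / 5.5 = 80.91 (outside (0, 60))
Valid solutions in (0, 60): {15.45, 17.27} minutes.
The first occurrence is t = 15.45 minutes.
The hands form a 5-degree angle at 15.45 minutes past 3:00.

Final answer: 15.45 minutes past 3:00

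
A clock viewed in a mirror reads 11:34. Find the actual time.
Reflection across the vertical (12-6) axis maps a hand at angle A degrees to (360 - A) degrees, which sends a reading of T minutes past 12:00 to (720 - T) minutes past 12:00.
Mirror reads 11:34 = 694 minutes past 12:00.
Actual time: (720 - 694) mod 720 = 26 minutes = 12:26.

Final answer: 12:26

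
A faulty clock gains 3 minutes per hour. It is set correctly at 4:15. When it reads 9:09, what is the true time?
For every 60 true minutes, the faulty clock advances 63 minutes, so 1 faulty-clock minute corresponds to 60/63 true minutes.
From 4:15 to 9:09 on the faulty dial is 294 minutes.
True elapsed: 294 x 60/63 = 280 minutes = 4 hours and 40 minutes.
True time: 4:15 + 4 hours and 40 minutes = 8:55.

Final answer: 8:55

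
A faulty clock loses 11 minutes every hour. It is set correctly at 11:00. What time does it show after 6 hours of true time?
For every 60 true minutes, the faulty clock advances 60 - 11 = 49 minutes.
True elapsed: 6 hours = 360 minutes.
Faulty clock advances: 360 x 49/60 = 294 minutes (drift: 66 minutes behind).
Shown time: 11:00 + 294 minutes = 3:54.

Final answer: 3:54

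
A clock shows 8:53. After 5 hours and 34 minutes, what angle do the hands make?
First find the time 5 hours and 34 minutes after 8:53.
Total minutes: 8 x 60 + 53 + 5 x 60 + 34 = 867.
867 mod 720 = 147 minutes = 2:27.
Now compute the angle at 2:27:
Hour hand: 2 x 30 + 27 x 0.5 = 73.5 degrees
Minute hand: 27 x 6 = 162 degrees
Difference: |73.5 - 162| = 88.5 degrees
The angle is 88.5 degrees

Final answer: 88.5 degrees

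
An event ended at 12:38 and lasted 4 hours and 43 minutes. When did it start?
Starting time: 12:38 = 38 total minutes past 12:00
Subtracting: 4 hours and 43 minutes = 283 minutes
38 - 283 = -245 (negative, add 12 hours = 720) = 475 minutes
= 7 hours and 55 minutes past 12:00 = 7:55

Final answer: 7:55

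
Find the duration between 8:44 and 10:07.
From 8:44 to 10:07:
(10 x 60 + 7) - (8 x 60 + 44) = 607 - 524 = 83 minutes
= 1 hour and 23 minutes

Final answer: 1 hour and 23 minutes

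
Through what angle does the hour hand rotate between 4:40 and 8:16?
The hour hand moves 0.5 degrees per minute.
Time elapsed: 8:16 - 4:40 = 216 minutes
Angular displacement: 216 x 0.5 = 108 degrees

Final answer: 108 degrees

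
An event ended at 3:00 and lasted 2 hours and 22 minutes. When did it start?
Starting time: 3:00 = 180 total minutes past 12:00
Subtracting: 2 hours and 22 minutes = 142 minutes
180 - 142 = 38 minutes
= 38 minutes past 12:00 = 12:38

Final answer: 12:38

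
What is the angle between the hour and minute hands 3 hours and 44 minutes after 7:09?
First find the time 3 hours and 44 minutes after 7:09.
Total minutes: 7 x 60 + 9 + 3 x 60 + 44 = 653.
653 mod 720 = 653 minutes = 10:53.
Now compute the angle at 10:53:
Hour hand: 10 x 30 + 53 x 0.5 = 326.5 degrees
Minute hand: 53 x 6 = 318 degrees
Difference: |326.5 - 318| = 8.5 degrees
The angle is 8.5 degrees

Final answer: 8.5 degrees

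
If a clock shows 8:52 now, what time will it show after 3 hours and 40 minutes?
Starting time: 8:52
Adding 40 minutes to 52 minutes: 52 + 40 = 92 minutes = 1 hour and 32 minutes
Adding 3 hours: 8 + 3 + 1 (carry) = 12
Final time: 12:32

Final answer: 12:32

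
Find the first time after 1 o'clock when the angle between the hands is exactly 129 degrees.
At t minutes past 1:00, the hour hand is at 30 x 1 + 0.5t degrees and the minute hand is at 6t degrees.
The smaller angle between them is 129 degrees when |30H - 5.5t| = 129 or |30H - 5.5t| = 231.
With H = 1, solve 30 x 1 - 5.5t = +/- target for each target:
  t = (30 x 1 - 129) / 5.5 = -18 (outside (0, 60))
  t = (30 x 1 + 129) / 5.5 = 28.91
  t = (30 x 1 - 231) / 5.5 = -36.55 (outside (0, 60))
  t = (30 x 1 + 231) / 5.5 = 47.45
Valid solutions in (0, 60): {28.91, 47.45} minutes.
The first occurrence is t = 28.91 minutes.
The hands form a 129-degree angle at 28.91 minutes past 1:00.

Final answer: 28.91 minutes past 1:00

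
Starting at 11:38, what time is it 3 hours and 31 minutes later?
Starting time: 11:38
Adding 31 minutes to 38 minutes: 38 + 31 = 69 minutes = 1 hour and 9 minutes
Adding 3 hours: 11 + 3 + 1 (carry) = 15 - 12 = 3
Final time: 3:09

Final answer: 3:09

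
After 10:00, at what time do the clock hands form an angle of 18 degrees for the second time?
At t minutes past 10:00, the hour hand is at 30 x 10 + 0.5t degrees and the minute hand is at 6t degrees.
The smaller angle between them is 18 degrees when |30H - 5.5t| = 18 or |30H - 5.5t| = 342.
With H = 10, solve 30 x 10 - 5.5t = +/- target for each target:
  t = (30 x 10 - 18) / 5.5 = 51.27
  t = (30 x 10 + 18) / 5.5 = 57.82
  t = (30 x 10 - 342) / 5.5 = -7.64 (outside (0, 60))
  t = (30 x 10 + 342) / 5.5 = 116.73 (outside (0, 60))
Valid solutions in (0, 60): {51.27, 57.82} minutes.
The second occurrence is t = 57.82 minutes.
The hands form a 18-degree angle at 57.82 minutes past 10:00.

Final answer: 57.82 minutes past 10:00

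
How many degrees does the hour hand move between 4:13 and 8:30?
The hour hand moves 0.5 degrees per minute.
Time elapsed: 8:30 - 4:13 = 257 minutes
Angular displacement: 257 x 0.5 = 128.5 degrees

Final answer: 128.5 degrees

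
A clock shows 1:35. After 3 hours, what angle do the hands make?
First find the time 3 hours after 1:35.
Total minutes: 1 x 60 + 35 + 3 x 60 + 0 = 275.
275 mod 720 = 275 minutes = 4:35.
Now compute the angle at 4:35:
Hour hand: 4 x 30 + 35 x 0.5 = 137.5 degrees
Minute hand: 35 x 6 = 210 degrees
Difference: |137.5 - 210| = 72.5 degrees
The angle is 72.5 degrees

Final answer: 72.5 degrees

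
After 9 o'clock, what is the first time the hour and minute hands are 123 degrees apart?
At t minutes past 9:00, the hour hand is at 30 x 9 + 0.5t degrees and the minute hand is at 6t degrees.
The smaller angle between them is 123 degrees when |30H - 5.5t| = 123 or |30H - 5.5t| = 237.
With H = 9, solve 30 x 9 - 5.5t = +/- target for each target:
  t = (30 x 9 - 123) / 5.5 = 26.73
  t = (30 x 9 + 123) / 5.5 = 71.45 (outside (0, 60))
  t = (30 x 9 - 237) / 5.5 = 6
  t = (30 x 9 + 237) / 5.5 = 92.18 (outside (0, 60))
Valid solutions in (0, 60): {6, 26.73} minutes.
The first occurrence is t = 6 minutes.
The hands form a 123-degree angle at 6 minutes past 9:00.

Final answer: 6 minutes past 9:00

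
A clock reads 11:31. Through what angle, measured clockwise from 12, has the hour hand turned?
The hour hand moves 30 degrees per hour and 0.5 degrees per minute.
At 11:31: (11) x 30 + 31 x 0.5 = 330 + 15.5 = 345.5 degrees

Final answer: 345.5 degrees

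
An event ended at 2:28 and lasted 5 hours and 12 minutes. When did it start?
Starting time: 2:28 = 148 total minutes past 12:00
Subtracting: 5 hours and 12 minutes = 312 minutes
148 - 312 = -164 (negative, add 12 hours = 720) = 556 minutes
= 9 hours and 16 minutes past 12:00 = 9:16

Final answer: 9:16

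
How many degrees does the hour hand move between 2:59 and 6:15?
The hour hand moves 0.5 degrees per minute.
Time elapsed: 6:15 - 2:59 = 196 minutes
Angular displacement: 196 x 0.5 = 98 degrees

Final answer: 98 degrees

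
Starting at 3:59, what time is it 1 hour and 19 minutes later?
Starting time: 3:59
Adding 19 minutes to 59 minutes: 59 + 19 = 78 minutes = 1 hour and 18 minutes
Adding 1 hour: 3 + 1 + 1 (carry) = 5
Final time: 5:18

Final answer: 5:18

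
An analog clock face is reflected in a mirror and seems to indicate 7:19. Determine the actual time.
Reflection across the vertical (12-6) axis maps a hand at angle A degrees to (360 - A) degrees, which sends a reading of T minutes past 12:00 to (720 - T) minutes past 12:00.
Mirror reads 7:19 = 439 minutes past 12:00.
Actual time: (720 - 439) mod 720 = 281 minutes = 4:41.

Final answer: 4:41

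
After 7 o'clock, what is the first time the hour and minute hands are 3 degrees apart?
At t minutes past 7:00, the hour hand is at 30 x 7 + 0.5t degrees and the minute hand is at 6t degrees.
The smaller angle between them is 3 degrees when |30H - 5.5t| = 3 or |30H - 5.5t| = 357.
With H = 7, solve 30 x 7 - 5.5t = +/- target for each target:
  t = (30 x 7 - 3) / 5.5 = 37.64
  t = (30 x 7 + 3) / 5.5 = 38.73
  t = (30 x 7 - 357) / 5.5 = -26.73 (outside (0, 60))
  t = (30 x 7 + 357) / 5.5 = 103.09 (outside (0, 60))
Valid solutions in (0, 60): {37.64, 38.73} minutes.
The first occurrence is t = 37.64 minutes.
The hands form a 3-degree angle at 37.64 minutes past 7:00.

Final answer: 37.64 minutes past 7:00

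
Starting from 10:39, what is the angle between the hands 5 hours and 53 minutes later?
First find the time 5 hours and 53 minutes after 10:39.
Total minutes: 10 x 60 + 39 + 5 x 60 + 53 = 992.
992 mod 720 = 272 minutes = 4:32.
Now compute the angle at 4:32:
Hour hand: 4 x 30 + 32 x 0.5 = 136 degrees
Minute hand: 32 x 6 = 192 degrees
Difference: |136 - 192| = 56 degrees
The angle is 56 degrees

Final answer: 56 degrees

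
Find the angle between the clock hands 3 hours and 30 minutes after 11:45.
First find the time 3 hours and 30 minutes after 11:45.
Total minutes: 11 x 60 + 45 + 3 x 60 + 30 = 915.
915 mod 720 = 195 minutes = 3:15.
Now compute the angle at 3:15:
Hour hand: 3 x 30 + 15 x 0.5 = 97.5 degrees
Minute hand: 15 x 6 = 90 degrees
Difference: |97.5 - 90| = 7.5 degrees
The angle is 7.5 degrees

Final answer: 7.5 degrees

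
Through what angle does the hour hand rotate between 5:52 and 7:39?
The hour hand moves 0.5 degrees per minute.
Time elapsed: 7:39 - 5:52 = 107 minutes
Angular displacement: 107 x 0.5 = 53.5 degrees

Final answer: 53.5 degrees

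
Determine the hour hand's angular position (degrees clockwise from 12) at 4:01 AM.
The hour hand moves 30 degrees per hour and 0.5 degrees per minute.
At 4:01: (4) x 30 + 1 x 0.5 = 120 + 0.5 = 120.5 degrees

Final answer: 120.5 degrees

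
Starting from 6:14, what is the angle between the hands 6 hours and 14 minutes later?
First find the time 6 hours and 14 minutes after 6:14.
Total minutes: 6 x 60 + 14 + 6 x 60 + 14 = 748.
748 mod 720 = 28 minutes = 12:28.
Now compute the angle at 12:28:
Hour hand: 0 x 30 + 28 x 0.5 = 14 degrees
Minute hand: 28 x 6 = 168 degrees
Difference: |14 - 168| = 154 degrees
The angle is 154 degrees

Final answer: 154 degrees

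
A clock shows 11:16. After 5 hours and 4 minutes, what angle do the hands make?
First find the time 5 hours and 4 minutes after 11:16.
Total minutes: 11 x 60 + 16 + 5 x 60 + 4 = 980.
980 mod 720 = 260 minutes = 4:20.
Now compute the angle at 4:20:
Hour hand: 4 x 30 + 20 x 0.5 = 130 degrees
Minute hand: 20 x 6 = 120 degrees
Difference: |130 - 120| = 10 degrees
The angle is 10 degrees

Final answer: 10 degrees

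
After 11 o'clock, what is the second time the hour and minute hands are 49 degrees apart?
At t minutes past 11:00, the hour hand is at 30 x 11 + 0.5t degrees and the minute hand is at 6t degrees.
The smaller angle between them is 49 degrees when |30H - 5.5t| = 49 or |30H - 5.5t| = 311.
With H = 11, solve 30 x 11 - 5.5t = +/- target for each target:
  t = (30 x 11 - 49) / 5.5 = 51.09
  t = (30 x 11 + 49) / 5.5 = 68.91 (outside (0, 60))
  t = (30 x 11 - 311) / 5.5 = 3.45
  t = (30 x 11 + 311) / 5.5 = 116.55 (outside (0, 60))
Valid solutions in (0, 60): {3.45, 51.09} minutes.
The second occurrence is t = 51.09 minutes.
The hands form a 49-degree angle at 51.09 minutes past 11:00.

Final answer: 51.09 minutes past 11:00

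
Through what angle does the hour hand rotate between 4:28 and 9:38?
The hour hand moves 0.5 degrees per minute.
Time elapsed: 9:38 - 4:28 = 310 minutes
Angular displacement: 310 x 0.5 = 155 degrees

Final answer: 155 degrees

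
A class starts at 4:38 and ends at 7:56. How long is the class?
From 4:38 to 7:56:
(7 x 60 + 56) - (4 x 60 + 38) = 476 - 278 = 198 minutes
= 3 hours and 18 minutes

Final answer: 3 hours and 18 minutes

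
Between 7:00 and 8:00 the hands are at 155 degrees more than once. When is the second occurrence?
At t minutes past 7:00, the hour hand is at 30 x 7 + 0.5t degrees and the minute hand is at 6t degrees.
The smaller angle between them is 155 degrees when |30H - 5.5t| = 155 or |30H - 5.5t| = 205.
With H = 7, solve 30 x 7 - 5.5t = +/- target for each target:
  t = (30 x 7 - 155) / 5.5 = 10
  t = (30 x 7 + 155) / 5.5 = 66.36 (outside (0, 60))
  t = (30 x 7 - 205) / 5.5 = 0.91
  t = (30 x 7 + 205) / 5.5 = 75.45 (outside (0, 60))
Valid solutions in (0, 60): {0.91, 10} minutes.
The second occurrence is t = 10 minutes.
The hands form a 155-degree angle at 10 minutes past 7:00.

Final answer: 10 minutes past 7:00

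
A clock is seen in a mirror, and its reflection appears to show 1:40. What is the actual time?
Reflection across the vertical (12-6) axis maps a hand at angle A degrees to (360 - A) degrees, which sends a reading of T minutes past 12:00 to (720 - T) minutes past 12:00.
Mirror reads 1:40 = 100 minutes past 12:00.
Actual time: (720 - 100) mod 720 = 620 minutes = 10:20.

Final answer: 10:20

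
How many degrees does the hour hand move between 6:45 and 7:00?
The hour hand moves 0.5 degrees per minute.
Time elapsed: 7:00 - 6:45 = 15 minutes
Angular displacement: 15 x 0.5 = 7.5 degrees

Final answer: 7.5 degrees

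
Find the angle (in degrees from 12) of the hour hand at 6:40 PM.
The hour hand moves 30 degrees per hour and 0.5 degrees per minute.
At 6:40: (6) x 30 + 40 x 0.5 = 180 + 20 = 200 degrees

Final answer: 200 degrees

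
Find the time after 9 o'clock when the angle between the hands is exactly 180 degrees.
For hands to be 180 degrees apart: |30H - 5.5t| = 180
With H = 9: t = (30 x 9 + 180)/5.5 = 81.82 or t = (30 x 9 - 180)/5.5 = 16.36
First valid solution (0 < t < 60): t = 16.36 minutes
The hands are opposite at 16.36 minutes past 9:00.

Final answer: 16.36 minutes past 9:00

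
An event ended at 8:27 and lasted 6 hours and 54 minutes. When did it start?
Starting time: 8:27 = 507 total minutes past 12:00
Subtracting: 6 hours and 54 minutes = 414 minutes
507 - 414 = 93 minutes
= 1 hour and 33 minutes past 12:00 = 1:33

Final answer: 1:33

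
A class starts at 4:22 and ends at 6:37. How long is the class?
From 4:22 to 6:37:
(6 x 60 + 37) - (4 x 60 + 22) = 397 - 262 = 135 minutes
= 2 hours and 15 minutes

Final answer: 2 hours and 15 minutes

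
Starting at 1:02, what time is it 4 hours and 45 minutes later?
Starting time: 1:02
Adding 45 minutes to 2 minutes: 2 + 45 = 47 minutes
Adding 4 hours: 1 + 4 = 5
Final time: 5:47

Final answer: 5:47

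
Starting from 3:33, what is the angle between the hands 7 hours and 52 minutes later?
First find the time 7 hours and 52 minutes after 3:33.
Total minutes: 3 x 60 + 33 + 7 x 60 + 52 = 685.
685 mod 720 = 685 minutes = 11:25.
Now compute the angle at 11:25:
Hour hand: 11 x 30 + 25 x 0.5 = 342.5 degrees
Minute hand: 25 x 6 = 150 degrees
Difference: |342.5 - 150| = 192.5 degrees
Smaller angle: 360 - 192.5 = 167.5 degrees

Final answer: 167.5 degrees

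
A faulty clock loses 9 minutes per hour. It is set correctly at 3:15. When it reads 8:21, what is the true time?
For every 60 true minutes, the faulty clock advances 51 minutes, so 1 faulty-clock minute corresponds to 60/51 true minutes.
From 3:15 to 8:21 on the faulty dial is 306 minutes.
True elapsed: 306 x 60/51 = 360 minutes = 6 hours.
True time: 3:15 + 6 hours = 9:15.

Final answer: 9:15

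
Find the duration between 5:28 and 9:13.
From 5:28 to 9:13:
(9 x 60 + 13) - (5 x 60 + 28) = 553 - 328 = 225 minutes
= 3 hours and 45 minutes

Final answer: 3 hours and 45 minutes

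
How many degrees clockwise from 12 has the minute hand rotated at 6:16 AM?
The minute hand moves 6 degrees per minute.
At 6:16: 16 x 6 = 96 degrees

Final answer: 96 degrees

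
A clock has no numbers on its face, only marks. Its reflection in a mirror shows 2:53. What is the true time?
Reflection across the vertical (12-6) axis maps a hand at angle A degrees to (360 - A) degrees, which sends a reading of T minutes past 12:00 to (720 - T) minutes past 12:00.
Mirror reads 2:53 = 173 minutes past 12:00.
Actual time: (720 - 173) mod 720 = 547 minutes = 9:07.

Final answer: 9:07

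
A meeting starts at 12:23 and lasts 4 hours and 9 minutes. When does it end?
Starting time: 12:23
Adding 9 minutes to 23 minutes: 23 + 9 = 32 minutes
Adding 4 hours: 12 + 4 = 16 - 12 = 4
Final time: 4:32

Final answer: 4:32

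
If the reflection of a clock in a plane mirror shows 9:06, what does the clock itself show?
Reflection across the vertical (12-6) axis maps a hand at angle A degrees to (360 - A) degrees, which sends a reading of T minutes past 12:00 to (720 - T) minutes past 12:00.
Mirror reads 9:06 = 546 minutes past 12:00.
Actual time: (720 - 546) mod 720 = 174 minutes = 2:54.

Final answer: 2:54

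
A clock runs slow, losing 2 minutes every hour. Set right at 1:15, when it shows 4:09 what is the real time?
For every 60 true minutes, the faulty clock advances 58 minutes, so 1 faulty-clock minute corresponds to 60/58 true minutes.
From 1:15 to 4:09 on the faulty dial is 174 minutes.
True elapsed: 174 x 60/58 = 180 minutes = 3 hours.
True time: 1:15 + 3 hours = 4:15.

Final answer: 4:15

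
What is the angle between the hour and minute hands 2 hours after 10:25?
First find the time 2 hours after 10:25.
Total minutes: 10 x 60 + 25 + 2 x 60 + 0 = 745.
745 mod 720 = 25 minutes = 12:25.
Now compute the angle at 12:25:
Hour hand: 0 x 30 + 25 x 0.5 = 12.5 degrees
Minute hand: 25 x 6 = 150 degrees
Difference: |12.5 - 150| = 137.5 degrees
The angle is 137.5 degrees

Final answer: 137.5 degrees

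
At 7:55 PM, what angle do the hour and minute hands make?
Hour hand position: 7 x 30 + 55 x 0.5 = 237.5 degrees
Minute hand position: 55 x 6 = 330 degrees
Difference: |237.5 - 330| = 92.5 degrees
The angle between the hands is 92.5 degrees

Final answer: 92.5 degrees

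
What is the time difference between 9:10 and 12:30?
From 9:10 to 12:30:
(12 x 60 + 30) - (9 x 60 + 10) = 750 - 550 = 200 minutes
= 3 hours and 20 minutes

Final answer: 3 hours and 20 minutes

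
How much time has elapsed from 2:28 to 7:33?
From 2:28 to 7:33:
(7 x 60 + 33) - (2 x 60 + 28) = 453 - 148 = 305 minutes
= 5 hours and 5 minutes

Final answer: 5 hours and 5 minutes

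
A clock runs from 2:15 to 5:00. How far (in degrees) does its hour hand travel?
The hour hand moves 0.5 degrees per minute.
Time elapsed: 5:00 - 2:15 = 165 minutes
Angular displacement: 165 x 0.5 = 82.5 degrees

Final answer: 82.5 degrees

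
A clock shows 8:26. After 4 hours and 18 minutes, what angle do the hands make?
First find the time 4 hours and 18 minutes after 8:26.
Total minutes: 8 x 60 + 26 + 4 x 60 + 18 = 764.
764 mod 720 = 44 minutes = 12:44.
Now compute the angle at 12:44:
Hour hand: 0 x 30 + 44 x 0.5 = 22 degrees
Minute hand: 44 x 6 = 264 degrees
Difference: |22 - 264| = 242 degrees
Smaller angle: 360 - 242 = 118 degrees

Final answer: 118 degrees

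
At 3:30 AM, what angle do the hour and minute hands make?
Hour hand position: 3 x 30 + 30 x 0.5 = 105 degrees
Minute hand position: 30 x 6 = 180 degrees
Difference: |105 - 180| = 75 degrees
The angle between the hands is 75 degrees

Final answer: 75 degrees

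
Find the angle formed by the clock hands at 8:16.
Hour hand position: 8 x 30 + 16 x 0.5 = 248 degrees
Minute hand position: 16 x 6 = 96 degrees
Difference: |248 - 96| = 152 degrees
The angle between the hands is 152 degrees

Final answer: 152 degrees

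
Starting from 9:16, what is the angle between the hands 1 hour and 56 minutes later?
First find the time 1 hour and 56 minutes after 9:16.
Total minutes: 9 x 60 + 16 + 1 x 60 + 56 = 672.
672 mod 720 = 672 minutes = 11:12.
Now compute the angle at 11:12:
Hour hand: 11 x 30 + 12 x 0.5 = 336 degrees
Minute hand: 12 x 6 = 72 degrees
Difference: |336 - 72| = 264 degrees
Smaller angle: 360 - 264 = 96 degrees

Final answer: 96 degrees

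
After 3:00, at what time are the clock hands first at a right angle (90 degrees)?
At t minutes past 3:00, the hour hand is at 30 x 3 + 0.5t degrees and the minute hand is at 6t degrees.
The smaller angle between them is 90 degrees when |30H - 5.5t| = 90 or |30H - 5.5t| = 270.
With H = 3, solve 30 x 3 - 5.5t = +/- target for each target:
  t = (30 x 3 - 90) / 5.5 = 0 (outside (0, 60))
  t = (30 x 3 + 90) / 5.5 = 32.73
  t = (30 x 3 - 270) / 5.5 = -32.73 (outside (0, 60))
  t = (30 x 3 + 270) / 5.5 = 65.45 (outside (0, 60))
Valid solutions in (0, 60): {32.73} minutes.
First occurrence: t = 32.73 minutes.
The hands are at right angles at 32.73 minutes past 3:00.

Final answer: 32.73 minutes past 3:00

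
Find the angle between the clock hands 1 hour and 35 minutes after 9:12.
First find the time 1 hour and 35 minutes after 9:12.
Total minutes: 9 x 60 + 12 + 1 x 60 + 35 = 647.
647 mod 720 = 647 minutes = 10:47.
Now compute the angle at 10:47:
Hour hand: 10 x 30 + 47 x 0.5 = 323.5 degrees
Minute hand: 47 x 6 = 282 degrees
Difference: |323.5 - 282| = 41.5 degrees
The angle is 41.5 degrees

Final answer: 41.5 degrees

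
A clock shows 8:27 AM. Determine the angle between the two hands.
Hour hand position: 8 x 30 + 27 x 0.5 = 253.5 degrees
Minute hand position: 27 x 6 = 162 degrees
Difference: |253.5 - 162| = 91.5 degrees
The angle between the hands is 91.5 degrees

Final answer: 91.5 degrees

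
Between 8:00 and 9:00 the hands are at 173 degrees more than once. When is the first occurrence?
At t minutes past 8:00, the hour hand is at 30 x 8 + 0.5t degrees and the minute hand is at 6t degrees.
The smaller angle between them is 173 degrees when |30H - 5.5t| = 173 or |30H - 5.5t| = 187.
With H = 8, solve 30 x 8 - 5.5t = +/- target for each target:
  t = (30 x 8 - 173) / 5.5 = 12.18
  t = (30 x 8 + 173) / 5.5 = 75.09 (outside (0, 60))
  t = (30 x 8 - 187) / 5.5 = 9.64
  t = (30 x 8 + 187) / 5.5 = 77.64 (outside (0, 60))
Valid solutions in (0, 60): {9.64, 12.18} minutes.
The first occurrence is t = 9.64 minutes.
The hands form a 173-degree angle at 9.64 minutes past 8:00.

Final answer: 9.64 minutes past 8:00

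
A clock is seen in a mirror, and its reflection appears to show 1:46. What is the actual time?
Reflection across the vertical (12-6) axis maps a hand at angle A degrees to (360 - A) degrees, which sends a reading of T minutes past 12:00 to (720 - T) minutes past 12:00.
Mirror reads 1:46 = 106 minutes past 12:00.
Actual time: (720 - 106) mod 720 = 614 minutes = 10:14.

Final answer: 10:14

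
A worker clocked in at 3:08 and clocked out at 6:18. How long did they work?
From 3:08 to 6:18:
(6 x 60 + 18) - (3 x 60 + 8) = 378 - 188 = 190 minutes
= 3 hours and 10 minutes

Final answer: 3 hours and 10 minutes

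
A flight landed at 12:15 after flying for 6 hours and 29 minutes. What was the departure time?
Starting time: 12:15 = 15 total minutes past 12:00
Subtracting: 6 hours and 29 minutes = 389 minutes
15 - 389 = -374 (negative, add 12 hours = 720) = 346 minutes
= 5 hours and 46 minutes past 12:00 = 5:46

Final answer: 5:46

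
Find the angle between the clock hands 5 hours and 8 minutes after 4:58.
First find the time 5 hours and 8 minutes after 4:58.
Total minutes: 4 x 60 + 58 + 5 x 60 + 8 = 606.
606 mod 720 = 606 minutes = 10:06.
Now compute the angle at 10:06:
Hour hand: 10 x 30 + 6 x 0.5 = 303 degrees
Minute hand: 6 x 6 = 36 degrees
Difference: |303 - 36| = 267 degrees
Smaller angle: 360 - 267 = 93 degrees

Final answer: 93 degrees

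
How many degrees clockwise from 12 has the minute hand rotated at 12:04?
The minute hand moves 6 degrees per minute.
At 12:04: 4 x 6 = 24 degrees

Final answer: 24 degrees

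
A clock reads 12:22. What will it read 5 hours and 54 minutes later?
Starting time: 12:22
Adding 54 minutes to 22 minutes: 22 + 54 = 76 minutes = 1 hour and 16 minutes
Adding 5 hours: 12 + 5 + 1 (carry) = 18 - 12 = 6
Final time: 6:16

Final answer: 6:16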